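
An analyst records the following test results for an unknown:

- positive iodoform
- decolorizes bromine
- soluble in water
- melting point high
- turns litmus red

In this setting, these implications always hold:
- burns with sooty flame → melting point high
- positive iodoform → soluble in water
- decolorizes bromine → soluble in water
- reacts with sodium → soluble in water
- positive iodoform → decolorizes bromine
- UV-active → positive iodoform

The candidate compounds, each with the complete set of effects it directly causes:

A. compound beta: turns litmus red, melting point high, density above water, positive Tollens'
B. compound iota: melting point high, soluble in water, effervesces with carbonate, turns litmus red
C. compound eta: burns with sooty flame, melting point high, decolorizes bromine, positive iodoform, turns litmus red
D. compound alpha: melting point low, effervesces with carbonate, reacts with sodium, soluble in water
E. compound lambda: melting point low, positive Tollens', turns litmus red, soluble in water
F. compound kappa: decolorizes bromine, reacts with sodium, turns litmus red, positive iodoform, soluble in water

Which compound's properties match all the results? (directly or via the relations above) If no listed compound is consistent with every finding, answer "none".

For each candidate, compare predicted effects to what was observed:
(A) compound beta — does not account for positive iodoform, decolorizes bromine, soluble in water
(B) compound iota — does not account for positive iodoform, decolorizes bromine
(C) compound eta — positive iodoform ✓; decolorizes bromine ✓; soluble in water ✓ (through decolorizes bromine → soluble in water); melting point high ✓; turns litmus red ✓
(D) compound alpha — positive iodoform ✗; decolorizes bromine ✗; soluble in water ✓; melting point high ✗; turns litmus red ✗
(E) compound lambda — fails on positive iodoform, decolorizes bromine, melting point high (predicts melting point low, not melting point high)
(F) compound kappa — positive iodoform ✓; decolorizes bromine ✓; soluble in water ✓; melting point high ✗; turns litmus red ✓
Only (C) is consistent with every observation.

C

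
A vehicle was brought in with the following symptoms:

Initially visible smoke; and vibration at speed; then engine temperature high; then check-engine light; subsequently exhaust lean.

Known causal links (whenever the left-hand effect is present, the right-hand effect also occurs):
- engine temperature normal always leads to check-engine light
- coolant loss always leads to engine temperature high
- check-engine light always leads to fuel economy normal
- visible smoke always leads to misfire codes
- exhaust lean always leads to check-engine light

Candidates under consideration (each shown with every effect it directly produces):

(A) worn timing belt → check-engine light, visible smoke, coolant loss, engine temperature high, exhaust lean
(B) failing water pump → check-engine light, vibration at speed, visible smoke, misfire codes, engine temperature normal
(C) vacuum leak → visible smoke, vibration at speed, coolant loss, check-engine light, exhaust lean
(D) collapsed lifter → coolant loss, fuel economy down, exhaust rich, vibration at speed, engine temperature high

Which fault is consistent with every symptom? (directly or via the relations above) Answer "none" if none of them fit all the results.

C

Checking each candidate against the observations:
(A) worn timing belt — visible smoke yes; vibration at speed NO; engine temperature high yes; check-engine light yes; exhaust lean yes
(B) failing water pump — fails on engine temperature high, exhaust lean (predicts engine temperature normal, not engine temperature high)
(C) vacuum leak — visible smoke yes; vibration at speed yes; engine temperature high yes (through coolant loss → engine temperature high); check-engine light yes; exhaust lean yes
(D) collapsed lifter — visible smoke NO; vibration at speed yes; engine temperature high yes; check-engine light NO; exhaust lean NO
Only (C) is consistent with every observation.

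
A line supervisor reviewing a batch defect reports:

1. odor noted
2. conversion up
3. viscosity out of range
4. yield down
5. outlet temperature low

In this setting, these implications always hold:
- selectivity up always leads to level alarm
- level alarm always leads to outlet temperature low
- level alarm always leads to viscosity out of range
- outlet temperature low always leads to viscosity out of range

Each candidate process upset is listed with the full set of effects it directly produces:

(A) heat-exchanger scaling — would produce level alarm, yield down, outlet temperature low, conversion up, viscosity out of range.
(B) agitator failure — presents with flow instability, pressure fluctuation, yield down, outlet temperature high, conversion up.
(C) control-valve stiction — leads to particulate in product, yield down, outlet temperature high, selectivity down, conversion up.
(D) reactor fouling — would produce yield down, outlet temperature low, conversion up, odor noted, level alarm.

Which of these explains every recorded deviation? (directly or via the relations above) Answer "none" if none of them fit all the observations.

For each candidate, compare predicted effects to what was observed:
(A) heat-exchanger scaling — odor noted miss; conversion up match; viscosity out of range match; yield down match; outlet temperature low match
(B) agitator failure — fails on odor noted, viscosity out of range, outlet temperature low (predicts outlet temperature high, not outlet temperature low)
(C) control-valve stiction — fails on odor noted, viscosity out of range, outlet temperature low (predicts outlet temperature high, not outlet temperature low)
(D) reactor fouling — odor noted match; conversion up match; viscosity out of range match (by level alarm → viscosity out of range); yield down match; outlet temperature low match
(D) is the only candidate with no mismatches.

D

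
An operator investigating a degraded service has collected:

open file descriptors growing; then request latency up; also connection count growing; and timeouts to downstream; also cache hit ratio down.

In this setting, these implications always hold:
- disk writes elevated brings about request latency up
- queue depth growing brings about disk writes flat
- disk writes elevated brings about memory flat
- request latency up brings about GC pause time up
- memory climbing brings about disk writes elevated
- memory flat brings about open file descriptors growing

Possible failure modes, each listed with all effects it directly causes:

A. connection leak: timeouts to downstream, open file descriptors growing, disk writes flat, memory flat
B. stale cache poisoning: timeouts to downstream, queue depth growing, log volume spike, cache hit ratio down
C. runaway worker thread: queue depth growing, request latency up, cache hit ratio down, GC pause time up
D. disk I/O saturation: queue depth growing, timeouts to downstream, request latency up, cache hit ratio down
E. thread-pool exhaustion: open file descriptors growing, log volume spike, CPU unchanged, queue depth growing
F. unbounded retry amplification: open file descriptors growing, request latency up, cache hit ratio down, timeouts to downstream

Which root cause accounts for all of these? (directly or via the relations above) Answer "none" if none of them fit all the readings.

For each candidate, compare predicted effects to what was observed:
(A) connection leak — open file descriptors growing yes; request latency up NO; connection count growing NO; timeouts to downstream yes; cache hit ratio down NO
(B) stale cache poisoning — open file descriptors growing NO; request latency up NO; connection count growing NO; timeouts to downstream yes; cache hit ratio down yes
(C) runaway worker thread — open file descriptors growing NO; request latency up yes; connection count growing NO; timeouts to downstream NO; cache hit ratio down yes
(D) disk I/O saturation — does not account for open file descriptors growing, connection count growing
(E) thread-pool exhaustion — does not account for request latency up, connection count growing, timeouts to downstream, cache hit ratio down
(F) unbounded retry amplification — does not account for connection count growing
None of the listed candidates fits everything.

none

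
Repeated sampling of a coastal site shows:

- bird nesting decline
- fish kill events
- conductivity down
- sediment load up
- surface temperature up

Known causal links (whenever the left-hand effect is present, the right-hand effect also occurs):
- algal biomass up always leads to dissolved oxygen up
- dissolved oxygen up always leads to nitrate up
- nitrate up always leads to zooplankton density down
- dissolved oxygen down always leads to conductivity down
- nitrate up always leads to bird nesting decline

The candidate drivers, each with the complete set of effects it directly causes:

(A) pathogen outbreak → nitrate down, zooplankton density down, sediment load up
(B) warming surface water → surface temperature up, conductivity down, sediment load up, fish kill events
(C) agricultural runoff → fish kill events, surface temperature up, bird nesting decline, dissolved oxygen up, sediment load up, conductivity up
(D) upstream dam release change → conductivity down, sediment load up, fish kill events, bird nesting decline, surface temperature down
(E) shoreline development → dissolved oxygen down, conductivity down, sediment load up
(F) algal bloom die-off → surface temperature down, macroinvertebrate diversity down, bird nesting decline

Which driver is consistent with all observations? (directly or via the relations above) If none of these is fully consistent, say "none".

Per-candidate check:
(A) pathogen outbreak — bird nesting decline -; fish kill events -; conductivity down -; sediment load up +; surface temperature up -
(B) warming surface water — does not account for bird nesting decline
(C) agricultural runoff — bird nesting decline +; fish kill events +; conductivity down -; sediment load up +; surface temperature up +
(D) upstream dam release change — bird nesting decline +; fish kill events +; conductivity down +; sediment load up +; surface temperature up -
(E) shoreline development — does not account for bird nesting decline, fish kill events, surface temperature up
(F) algal bloom die-off — fails on fish kill events, conductivity down, sediment load up, surface temperature up (predicts surface temperature down, not surface temperature up)
Every candidate fails on at least one observation.

none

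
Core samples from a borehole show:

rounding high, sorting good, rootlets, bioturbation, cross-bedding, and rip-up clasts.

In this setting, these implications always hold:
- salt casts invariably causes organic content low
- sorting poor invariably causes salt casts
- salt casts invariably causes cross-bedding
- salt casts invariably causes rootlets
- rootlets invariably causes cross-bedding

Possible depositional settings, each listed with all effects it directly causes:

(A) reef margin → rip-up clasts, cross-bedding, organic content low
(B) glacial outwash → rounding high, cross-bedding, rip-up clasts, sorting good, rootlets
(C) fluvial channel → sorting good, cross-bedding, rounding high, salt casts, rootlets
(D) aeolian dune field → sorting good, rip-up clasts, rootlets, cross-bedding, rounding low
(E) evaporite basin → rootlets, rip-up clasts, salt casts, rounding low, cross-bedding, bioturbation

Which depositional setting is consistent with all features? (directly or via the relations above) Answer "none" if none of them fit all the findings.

Per-candidate check:
(A) reef margin — does not account for rounding high, sorting good, rootlets, bioturbation
(B) glacial outwash — does not account for bioturbation
(C) fluvial channel — rounding high yes; sorting good yes; rootlets yes; bioturbation NO; cross-bedding yes; rip-up clasts NO
(D) aeolian dune field — rounding high NO; sorting good yes; rootlets yes; bioturbation NO; cross-bedding yes; rip-up clasts yes
(E) evaporite basin — fails on rounding high, sorting good (predicts rounding low, not rounding high)
No candidate is consistent with all observations.

none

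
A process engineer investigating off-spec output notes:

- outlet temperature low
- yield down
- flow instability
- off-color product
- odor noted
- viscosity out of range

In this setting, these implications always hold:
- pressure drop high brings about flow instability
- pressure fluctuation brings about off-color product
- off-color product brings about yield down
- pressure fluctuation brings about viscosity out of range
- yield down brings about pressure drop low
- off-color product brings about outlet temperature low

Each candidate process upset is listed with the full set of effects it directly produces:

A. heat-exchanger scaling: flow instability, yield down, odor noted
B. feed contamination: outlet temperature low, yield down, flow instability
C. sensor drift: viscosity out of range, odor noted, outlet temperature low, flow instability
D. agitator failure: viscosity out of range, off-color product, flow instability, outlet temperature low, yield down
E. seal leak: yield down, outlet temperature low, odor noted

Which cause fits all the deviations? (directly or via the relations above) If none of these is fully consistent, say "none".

none

Testing each hypothesis:
(A) heat-exchanger scaling — outlet temperature low miss; yield down match; flow instability match; off-color product miss; odor noted match; viscosity out of range miss
(B) feed contamination — outlet temperature low match; yield down match; flow instability match; off-color product miss; odor noted miss; viscosity out of range miss
(C) sensor drift — does not account for yield down, off-color product
(D) agitator failure — outlet temperature low match; yield down match; flow instability match; off-color product match; odor noted miss; viscosity out of range match
(E) seal leak — outlet temperature low match; yield down match; flow instability miss; off-color product miss; odor noted match; viscosity out of range miss
No candidate is consistent with all observations.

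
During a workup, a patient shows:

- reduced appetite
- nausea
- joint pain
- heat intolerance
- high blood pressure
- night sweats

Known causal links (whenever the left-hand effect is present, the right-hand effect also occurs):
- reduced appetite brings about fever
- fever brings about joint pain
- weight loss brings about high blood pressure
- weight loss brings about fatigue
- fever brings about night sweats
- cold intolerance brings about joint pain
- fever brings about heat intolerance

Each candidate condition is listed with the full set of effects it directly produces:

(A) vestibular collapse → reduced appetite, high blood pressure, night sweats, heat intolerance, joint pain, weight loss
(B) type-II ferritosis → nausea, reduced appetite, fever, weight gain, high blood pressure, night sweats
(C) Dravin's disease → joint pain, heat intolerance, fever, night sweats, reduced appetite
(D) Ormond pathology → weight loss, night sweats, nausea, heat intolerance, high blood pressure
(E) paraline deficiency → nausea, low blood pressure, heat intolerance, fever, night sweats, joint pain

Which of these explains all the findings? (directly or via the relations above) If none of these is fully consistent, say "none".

B

Checking each candidate against the observations:
(A) vestibular collapse — does not account for nausea
(B) type-II ferritosis — accounts for every observation (joint pain by fever → joint pain)
(C) Dravin's disease — reduced appetite match; nausea miss; joint pain match; heat intolerance match; high blood pressure miss; night sweats match
(D) Ormond pathology — reduced appetite miss; nausea match; joint pain miss; heat intolerance match; high blood pressure match; night sweats match
(E) paraline deficiency — reduced appetite miss; nausea match; joint pain match; heat intolerance match; high blood pressure miss; night sweats match
(B) is the only candidate with no mismatches.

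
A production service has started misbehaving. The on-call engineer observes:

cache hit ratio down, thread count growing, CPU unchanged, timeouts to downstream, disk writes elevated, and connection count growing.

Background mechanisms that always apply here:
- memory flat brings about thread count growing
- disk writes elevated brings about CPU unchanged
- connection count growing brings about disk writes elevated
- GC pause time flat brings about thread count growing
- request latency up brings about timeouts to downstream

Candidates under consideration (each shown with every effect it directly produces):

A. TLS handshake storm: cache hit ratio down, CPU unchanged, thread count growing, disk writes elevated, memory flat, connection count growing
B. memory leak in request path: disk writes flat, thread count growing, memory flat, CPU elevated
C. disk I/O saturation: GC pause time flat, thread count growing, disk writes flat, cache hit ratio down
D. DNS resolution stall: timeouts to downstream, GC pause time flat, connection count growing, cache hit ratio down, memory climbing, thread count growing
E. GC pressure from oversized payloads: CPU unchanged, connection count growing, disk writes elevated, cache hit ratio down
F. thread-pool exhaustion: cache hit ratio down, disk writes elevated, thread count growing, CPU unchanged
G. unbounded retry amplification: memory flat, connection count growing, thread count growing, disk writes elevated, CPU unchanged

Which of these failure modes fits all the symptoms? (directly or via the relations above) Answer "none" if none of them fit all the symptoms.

D

Testing each hypothesis:
(A) TLS handshake storm — cache hit ratio down +; thread count growing +; CPU unchanged +; timeouts to downstream -; disk writes elevated +; connection count growing +
(B) memory leak in request path — cache hit ratio down -; thread count growing +; CPU unchanged -; timeouts to downstream -; disk writes elevated -; connection count growing -
(C) disk I/O saturation — cache hit ratio down +; thread count growing +; CPU unchanged -; timeouts to downstream -; disk writes elevated -; connection count growing -
(D) DNS resolution stall — cache hit ratio down +; thread count growing +; CPU unchanged + (by connection count growing → disk writes elevated → CPU unchanged); timeouts to downstream +; disk writes elevated + (by connection count growing → disk writes elevated); connection count growing +
(E) GC pressure from oversized payloads — does not account for thread count growing, timeouts to downstream
(F) thread-pool exhaustion — does not account for timeouts to downstream, connection count growing
(G) unbounded retry amplification — does not account for cache hit ratio down, timeouts to downstream
(D) alone accounts for all the evidence.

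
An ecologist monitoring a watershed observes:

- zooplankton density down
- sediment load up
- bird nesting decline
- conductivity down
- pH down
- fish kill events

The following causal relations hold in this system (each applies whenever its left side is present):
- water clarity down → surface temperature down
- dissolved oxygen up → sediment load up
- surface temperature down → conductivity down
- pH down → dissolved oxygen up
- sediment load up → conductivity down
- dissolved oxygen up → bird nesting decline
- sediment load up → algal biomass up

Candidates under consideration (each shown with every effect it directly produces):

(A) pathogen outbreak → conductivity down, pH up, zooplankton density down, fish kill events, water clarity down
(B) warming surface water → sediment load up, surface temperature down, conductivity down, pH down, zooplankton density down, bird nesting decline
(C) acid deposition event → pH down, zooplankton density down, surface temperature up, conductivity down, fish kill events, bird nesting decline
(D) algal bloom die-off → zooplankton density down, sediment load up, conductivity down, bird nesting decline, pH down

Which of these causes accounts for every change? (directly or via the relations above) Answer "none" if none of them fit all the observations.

C

Per-candidate check:
(A) pathogen outbreak — zooplankton density down +; sediment load up -; bird nesting decline -; conductivity down +; pH down -; fish kill events +
(B) warming surface water — does not account for fish kill events
(C) acid deposition event — accounts for every observation (sediment load up by pH down → dissolved oxygen up → sediment load up)
(D) algal bloom die-off — does not account for fish kill events
(C) alone accounts for all the evidence.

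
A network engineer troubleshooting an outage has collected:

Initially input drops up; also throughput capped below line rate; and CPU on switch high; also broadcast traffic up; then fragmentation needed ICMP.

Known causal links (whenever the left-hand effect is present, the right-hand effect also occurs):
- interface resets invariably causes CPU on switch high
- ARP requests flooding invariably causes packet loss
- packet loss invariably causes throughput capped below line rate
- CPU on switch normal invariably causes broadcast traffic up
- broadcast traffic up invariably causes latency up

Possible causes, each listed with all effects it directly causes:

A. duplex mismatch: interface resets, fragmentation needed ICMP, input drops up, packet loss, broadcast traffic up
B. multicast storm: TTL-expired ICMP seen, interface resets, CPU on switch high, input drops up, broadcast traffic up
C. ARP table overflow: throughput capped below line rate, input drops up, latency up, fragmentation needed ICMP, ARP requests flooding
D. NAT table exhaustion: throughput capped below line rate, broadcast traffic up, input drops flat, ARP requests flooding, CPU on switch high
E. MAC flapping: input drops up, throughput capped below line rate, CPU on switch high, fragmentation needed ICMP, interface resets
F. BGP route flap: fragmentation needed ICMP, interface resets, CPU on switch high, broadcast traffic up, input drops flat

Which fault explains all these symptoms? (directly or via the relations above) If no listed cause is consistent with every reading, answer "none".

A

For each candidate, compare predicted effects to what was observed:
(A) duplex mismatch — input drops up yes; throughput capped below line rate yes (by packet loss → throughput capped below line rate); CPU on switch high yes (by interface resets → CPU on switch high); broadcast traffic up yes; fragmentation needed ICMP yes
(B) multicast storm — input drops up yes; throughput capped below line rate NO; CPU on switch high yes; broadcast traffic up yes; fragmentation needed ICMP NO
(C) ARP table overflow — input drops up yes; throughput capped below line rate yes; CPU on switch high NO; broadcast traffic up NO; fragmentation needed ICMP yes
(D) NAT table exhaustion — fails on input drops up, fragmentation needed ICMP (predicts input drops flat, not input drops up)
(E) MAC flapping — input drops up yes; throughput capped below line rate yes; CPU on switch high yes; broadcast traffic up NO; fragmentation needed ICMP yes
(F) BGP route flap — fails on input drops up, throughput capped below line rate (predicts input drops flat, not input drops up)
Only (A) is consistent with every observation.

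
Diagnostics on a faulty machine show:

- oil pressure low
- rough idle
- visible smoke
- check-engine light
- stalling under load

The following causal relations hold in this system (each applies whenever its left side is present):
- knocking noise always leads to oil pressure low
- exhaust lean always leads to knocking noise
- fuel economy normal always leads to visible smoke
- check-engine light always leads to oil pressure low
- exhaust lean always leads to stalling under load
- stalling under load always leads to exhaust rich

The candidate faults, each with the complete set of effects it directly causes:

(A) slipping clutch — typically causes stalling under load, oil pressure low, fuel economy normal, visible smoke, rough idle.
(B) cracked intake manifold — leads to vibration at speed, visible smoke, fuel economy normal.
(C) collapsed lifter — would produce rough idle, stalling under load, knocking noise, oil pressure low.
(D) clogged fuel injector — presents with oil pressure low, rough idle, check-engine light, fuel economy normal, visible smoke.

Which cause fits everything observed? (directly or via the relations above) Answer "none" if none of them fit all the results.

none

Per-candidate check:
(A) slipping clutch — oil pressure low +; rough idle +; visible smoke +; check-engine light -; stalling under load +
(B) cracked intake manifold — oil pressure low -; rough idle -; visible smoke +; check-engine light -; stalling under load -
(C) collapsed lifter — does not account for visible smoke, check-engine light
(D) clogged fuel injector — oil pressure low +; rough idle +; visible smoke +; check-engine light +; stalling under load -
No candidate is consistent with all observations.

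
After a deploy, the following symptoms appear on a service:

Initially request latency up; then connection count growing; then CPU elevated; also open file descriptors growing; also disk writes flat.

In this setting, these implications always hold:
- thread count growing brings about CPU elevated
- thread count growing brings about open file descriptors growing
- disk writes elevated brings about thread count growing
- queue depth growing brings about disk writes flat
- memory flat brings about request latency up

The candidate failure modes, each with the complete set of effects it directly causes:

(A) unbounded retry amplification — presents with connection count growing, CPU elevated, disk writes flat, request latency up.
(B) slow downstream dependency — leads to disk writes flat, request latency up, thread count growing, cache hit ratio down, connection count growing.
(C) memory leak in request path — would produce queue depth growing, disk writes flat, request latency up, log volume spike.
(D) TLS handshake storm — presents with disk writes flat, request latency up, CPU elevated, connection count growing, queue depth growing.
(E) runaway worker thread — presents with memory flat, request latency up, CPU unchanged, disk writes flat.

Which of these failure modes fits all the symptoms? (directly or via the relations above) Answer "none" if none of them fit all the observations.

For each candidate, compare predicted effects to what was observed:
(A) unbounded retry amplification — does not account for open file descriptors growing
(B) slow downstream dependency — accounts for every observation (CPU elevated via thread count growing → CPU elevated)
(C) memory leak in request path — request latency up match; connection count growing miss; CPU elevated miss; open file descriptors growing miss; disk writes flat match
(D) TLS handshake storm — request latency up match; connection count growing match; CPU elevated match; open file descriptors growing miss; disk writes flat match
(E) runaway worker thread — fails on connection count growing, CPU elevated, open file descriptors growing (predicts CPU unchanged, not CPU elevated)
(B) alone accounts for all the evidence.

B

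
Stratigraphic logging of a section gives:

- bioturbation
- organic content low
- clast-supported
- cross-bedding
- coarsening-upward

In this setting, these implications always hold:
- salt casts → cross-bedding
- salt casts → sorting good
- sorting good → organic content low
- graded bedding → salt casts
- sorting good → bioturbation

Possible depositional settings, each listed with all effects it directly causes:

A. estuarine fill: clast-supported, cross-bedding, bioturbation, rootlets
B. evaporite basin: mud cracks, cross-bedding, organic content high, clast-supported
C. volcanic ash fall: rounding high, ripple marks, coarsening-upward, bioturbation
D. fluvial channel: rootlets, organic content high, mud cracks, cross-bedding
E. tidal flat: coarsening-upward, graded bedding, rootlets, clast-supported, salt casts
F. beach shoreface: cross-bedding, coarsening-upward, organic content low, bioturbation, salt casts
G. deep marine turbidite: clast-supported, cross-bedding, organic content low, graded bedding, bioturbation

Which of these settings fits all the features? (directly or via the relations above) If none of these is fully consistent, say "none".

E

Checking each candidate against the observations:
(A) estuarine fill — does not account for organic content low, coarsening-upward
(B) evaporite basin — fails on bioturbation, organic content low, coarsening-upward (predicts organic content high, not organic content low)
(C) volcanic ash fall — bioturbation ✓; organic content low ✗; clast-supported ✗; cross-bedding ✗; coarsening-upward ✓
(D) fluvial channel — bioturbation ✗; organic content low ✗; clast-supported ✗; cross-bedding ✓; coarsening-upward ✗
(E) tidal flat — bioturbation ✓ (via salt casts → sorting good → bioturbation); organic content low ✓ (via salt casts → sorting good → organic content low); clast-supported ✓; cross-bedding ✓ (via salt casts → cross-bedding); coarsening-upward ✓
(F) beach shoreface — bioturbation ✓; organic content low ✓; clast-supported ✗; cross-bedding ✓; coarsening-upward ✓
(G) deep marine turbidite — bioturbation ✓; organic content low ✓; clast-supported ✓; cross-bedding ✓; coarsening-upward ✗
(E) alone accounts for all the evidence.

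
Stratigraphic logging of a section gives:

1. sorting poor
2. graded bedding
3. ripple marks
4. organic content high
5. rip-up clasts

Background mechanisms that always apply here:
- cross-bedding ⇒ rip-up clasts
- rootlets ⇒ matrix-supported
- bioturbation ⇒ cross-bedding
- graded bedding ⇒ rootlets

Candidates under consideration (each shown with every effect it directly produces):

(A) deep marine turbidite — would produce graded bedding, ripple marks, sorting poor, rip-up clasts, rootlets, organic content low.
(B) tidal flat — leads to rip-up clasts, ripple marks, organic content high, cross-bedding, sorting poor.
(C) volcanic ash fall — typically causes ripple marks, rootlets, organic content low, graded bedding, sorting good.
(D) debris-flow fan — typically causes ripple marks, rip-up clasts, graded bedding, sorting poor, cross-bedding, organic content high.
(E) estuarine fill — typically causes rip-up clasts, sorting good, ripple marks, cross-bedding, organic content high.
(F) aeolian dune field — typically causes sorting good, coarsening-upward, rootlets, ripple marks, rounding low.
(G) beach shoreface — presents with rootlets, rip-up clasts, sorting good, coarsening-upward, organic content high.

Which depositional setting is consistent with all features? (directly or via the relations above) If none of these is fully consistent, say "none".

D

Checking each candidate against the observations:
(A) deep marine turbidite — fails on organic content high (predicts organic content low, not organic content high)
(B) tidal flat — sorting poor +; graded bedding -; ripple marks +; organic content high +; rip-up clasts +
(C) volcanic ash fall — fails on sorting poor, organic content high, rip-up clasts (predicts sorting good, not sorting poor; predicts organic content low, not organic content high)
(D) debris-flow fan — sorting poor +; graded bedding +; ripple marks +; organic content high +; rip-up clasts +
(E) estuarine fill — sorting poor -; graded bedding -; ripple marks +; organic content high +; rip-up clasts +
(F) aeolian dune field — sorting poor -; graded bedding -; ripple marks +; organic content high -; rip-up clasts -
(G) beach shoreface — fails on sorting poor, graded bedding, ripple marks (predicts sorting good, not sorting poor)
Only (D) is consistent with every observation.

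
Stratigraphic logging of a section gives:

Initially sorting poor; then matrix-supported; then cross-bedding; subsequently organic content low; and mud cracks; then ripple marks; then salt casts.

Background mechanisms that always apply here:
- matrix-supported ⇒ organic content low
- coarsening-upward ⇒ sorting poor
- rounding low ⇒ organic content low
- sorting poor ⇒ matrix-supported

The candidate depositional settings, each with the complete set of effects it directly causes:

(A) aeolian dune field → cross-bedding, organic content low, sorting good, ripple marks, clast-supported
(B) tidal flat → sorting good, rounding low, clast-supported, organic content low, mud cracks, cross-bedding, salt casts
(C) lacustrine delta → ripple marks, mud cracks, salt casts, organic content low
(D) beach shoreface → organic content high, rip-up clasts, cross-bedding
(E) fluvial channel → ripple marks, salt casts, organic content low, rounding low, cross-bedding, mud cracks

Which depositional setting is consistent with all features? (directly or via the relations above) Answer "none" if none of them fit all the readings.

none

For each candidate, compare predicted effects to what was observed:
(A) aeolian dune field — sorting poor -; matrix-supported -; cross-bedding +; organic content low +; mud cracks -; ripple marks +; salt casts -
(B) tidal flat — fails on sorting poor, matrix-supported, ripple marks (predicts sorting good, not sorting poor; predicts clast-supported, not matrix-supported)
(C) lacustrine delta — sorting poor -; matrix-supported -; cross-bedding -; organic content low +; mud cracks +; ripple marks +; salt casts +
(D) beach shoreface — fails on sorting poor, matrix-supported, organic content low, mud cracks, ripple marks, salt casts (predicts organic content high, not organic content low)
(E) fluvial channel — sorting poor -; matrix-supported -; cross-bedding +; organic content low +; mud cracks +; ripple marks +; salt casts +
None of the listed candidates fits everything.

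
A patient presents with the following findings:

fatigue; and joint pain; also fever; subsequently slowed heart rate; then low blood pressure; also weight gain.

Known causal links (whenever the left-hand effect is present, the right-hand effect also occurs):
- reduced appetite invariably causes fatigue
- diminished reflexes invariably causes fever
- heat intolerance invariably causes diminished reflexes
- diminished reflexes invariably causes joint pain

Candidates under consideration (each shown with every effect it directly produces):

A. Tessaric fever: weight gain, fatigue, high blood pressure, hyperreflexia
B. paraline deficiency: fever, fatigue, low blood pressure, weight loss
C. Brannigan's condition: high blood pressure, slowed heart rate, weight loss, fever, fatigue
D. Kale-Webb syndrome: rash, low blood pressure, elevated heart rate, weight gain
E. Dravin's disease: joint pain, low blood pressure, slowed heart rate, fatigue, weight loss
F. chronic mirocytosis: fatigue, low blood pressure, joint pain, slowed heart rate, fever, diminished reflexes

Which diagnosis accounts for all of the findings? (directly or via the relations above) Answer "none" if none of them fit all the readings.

For each candidate, compare predicted effects to what was observed:
(A) Tessaric fever — fatigue match; joint pain miss; fever miss; slowed heart rate miss; low blood pressure miss; weight gain match
(B) paraline deficiency — fails on joint pain, slowed heart rate, weight gain (predicts weight loss, not weight gain)
(C) Brannigan's condition — fails on joint pain, low blood pressure, weight gain (predicts high blood pressure, not low blood pressure; predicts weight loss, not weight gain)
(D) Kale-Webb syndrome — fatigue miss; joint pain miss; fever miss; slowed heart rate miss; low blood pressure match; weight gain match
(E) Dravin's disease — fails on fever, weight gain (predicts weight loss, not weight gain)
(F) chronic mirocytosis — fatigue match; joint pain match; fever match; slowed heart rate match; low blood pressure match; weight gain miss
None of the listed candidates fits everything.

none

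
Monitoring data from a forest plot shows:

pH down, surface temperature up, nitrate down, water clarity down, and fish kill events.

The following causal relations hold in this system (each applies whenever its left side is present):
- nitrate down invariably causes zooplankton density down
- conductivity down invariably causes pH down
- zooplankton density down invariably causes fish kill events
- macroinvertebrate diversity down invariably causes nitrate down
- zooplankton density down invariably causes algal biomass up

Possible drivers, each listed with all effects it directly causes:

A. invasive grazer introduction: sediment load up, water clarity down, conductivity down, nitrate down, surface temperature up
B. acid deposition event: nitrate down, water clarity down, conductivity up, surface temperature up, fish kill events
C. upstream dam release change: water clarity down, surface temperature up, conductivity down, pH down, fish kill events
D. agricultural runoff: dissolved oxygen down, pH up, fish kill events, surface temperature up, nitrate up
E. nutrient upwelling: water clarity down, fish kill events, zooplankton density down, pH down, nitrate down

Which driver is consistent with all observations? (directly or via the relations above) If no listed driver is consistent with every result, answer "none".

A

Per-candidate check:
(A) invasive grazer introduction — pH down match (via conductivity down → pH down); surface temperature up match; nitrate down match; water clarity down match; fish kill events match (via nitrate down → zooplankton density down → fish kill events)
(B) acid deposition event — does not account for pH down
(C) upstream dam release change — pH down match; surface temperature up match; nitrate down miss; water clarity down match; fish kill events match
(D) agricultural runoff — pH down miss; surface temperature up match; nitrate down miss; water clarity down miss; fish kill events match
(E) nutrient upwelling — pH down match; surface temperature up miss; nitrate down match; water clarity down match; fish kill events match
Only (A) is consistent with every observation.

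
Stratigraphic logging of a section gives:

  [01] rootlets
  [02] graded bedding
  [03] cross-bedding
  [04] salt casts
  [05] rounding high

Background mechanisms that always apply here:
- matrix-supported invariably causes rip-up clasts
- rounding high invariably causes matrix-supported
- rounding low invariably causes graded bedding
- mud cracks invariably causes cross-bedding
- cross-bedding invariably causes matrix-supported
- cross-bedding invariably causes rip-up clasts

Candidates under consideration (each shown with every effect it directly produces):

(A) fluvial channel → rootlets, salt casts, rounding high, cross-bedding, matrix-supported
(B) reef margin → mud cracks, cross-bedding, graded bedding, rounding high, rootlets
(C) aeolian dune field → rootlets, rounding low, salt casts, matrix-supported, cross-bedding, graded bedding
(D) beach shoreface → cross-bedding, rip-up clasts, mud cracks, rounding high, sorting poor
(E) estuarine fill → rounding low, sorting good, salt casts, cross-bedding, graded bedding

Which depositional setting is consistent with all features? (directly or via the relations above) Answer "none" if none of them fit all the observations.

For each candidate, compare predicted effects to what was observed:
(A) fluvial channel — does not account for graded bedding
(B) reef margin — rootlets +; graded bedding +; cross-bedding +; salt casts -; rounding high +
(C) aeolian dune field — fails on rounding high (predicts rounding low, not rounding high)
(D) beach shoreface — rootlets -; graded bedding -; cross-bedding +; salt casts -; rounding high +
(E) estuarine fill — rootlets -; graded bedding +; cross-bedding +; salt casts +; rounding high -
Every candidate fails on at least one observation.

none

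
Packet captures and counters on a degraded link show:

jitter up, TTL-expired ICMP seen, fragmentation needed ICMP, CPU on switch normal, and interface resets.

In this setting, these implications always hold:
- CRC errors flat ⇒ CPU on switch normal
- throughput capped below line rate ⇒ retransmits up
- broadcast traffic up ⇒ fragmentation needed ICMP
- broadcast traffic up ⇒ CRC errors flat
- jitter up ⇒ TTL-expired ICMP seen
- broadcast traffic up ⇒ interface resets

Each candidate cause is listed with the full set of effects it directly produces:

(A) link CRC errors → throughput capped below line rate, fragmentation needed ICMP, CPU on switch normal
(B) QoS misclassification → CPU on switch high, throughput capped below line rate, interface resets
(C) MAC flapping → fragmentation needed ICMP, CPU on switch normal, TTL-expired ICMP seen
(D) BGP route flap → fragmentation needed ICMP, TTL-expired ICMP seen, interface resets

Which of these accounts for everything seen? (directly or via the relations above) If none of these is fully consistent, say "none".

none

Testing each hypothesis:
(A) link CRC errors — does not account for jitter up, TTL-expired ICMP seen, interface resets
(B) QoS misclassification — fails on jitter up, TTL-expired ICMP seen, fragmentation needed ICMP, CPU on switch normal (predicts CPU on switch high, not CPU on switch normal)
(C) MAC flapping — jitter up -; TTL-expired ICMP seen +; fragmentation needed ICMP +; CPU on switch normal +; interface resets -
(D) BGP route flap — does not account for jitter up, CPU on switch normal
No candidate is consistent with all observations.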